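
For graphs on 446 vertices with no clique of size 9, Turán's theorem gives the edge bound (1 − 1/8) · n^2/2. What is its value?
Turán density bound = (7/8) · 446^2/2 = 348103/4 ≈ 87025.75

Turán's theorem: ex(n, K_{r+1}) is achieved by the complete r-partite Turán graph T(n, r) with parts as balanced as possible, and is at most (1 − 1/r) · n^2/2. For r = 8, n = 446: the density bound is (7/8) · 198916/2 = 348103/4 ≈ 87025.75. The integer-valued extremum is e(T(446, 8)) = 87025, which is strictly less than the density bound 348103/4 since 8 ∤ 446 (the parts of T(446, 8) cannot all be equal).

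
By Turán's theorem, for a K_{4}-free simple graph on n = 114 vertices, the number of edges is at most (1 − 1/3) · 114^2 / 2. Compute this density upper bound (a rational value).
Turán density bound = (2/3) · 114^2/2 = 4332

Turán's theorem: ex(n, K_{r+1}) is achieved by the complete r-partite Turán graph T(n, r) with parts as balanced as possible, and is at most (1 − 1/r) · n^2/2. For r = 3, n = 114: the density bound is (2/3) · 12996/2 = 4332. Since 3 ∣ 114, the Turán graph T(114, 3) has parts of equal size 38, and its edge count e(T(114, 3)) = 4332 attains the density bound exactly.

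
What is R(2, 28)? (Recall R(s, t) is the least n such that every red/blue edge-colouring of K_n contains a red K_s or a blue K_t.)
R(2, 28) = 28

R(2, k) = k for all k ≥ 2: in a 2-colouring of K_k, either some edge is red (a red K_2) or all edges are blue (a blue K_k). And K_{27} coloured all-blue has no blue K_28, so R(2, 28) > 27. Hence R(2, 28) = 28.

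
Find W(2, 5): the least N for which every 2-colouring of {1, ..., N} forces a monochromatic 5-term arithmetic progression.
W(2, 5) = 178

This is a classical value, W(2, 5) = 178, established by combining an explicit 2-colouring of {1, ..., 177} with no monochromatic 5-AP (giving the lower bound W(2, 5) > 177) and a finite case analysis / exhaustive computer search showing every 2-colouring of {1, ..., 178} has such an AP.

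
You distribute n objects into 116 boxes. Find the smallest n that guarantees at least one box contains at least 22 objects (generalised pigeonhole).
n = (22 − 1)·116 + 1 = 2437

By the generalised pigeonhole principle, to guarantee some box contains ≥ r objects we need more than (r − 1) · k objects total. Threshold: n = (r − 1) · k + 1. With r = 22 and k = 116: n = 21 · 116 + 1 = 2436 + 1 = 2437. For n = 2436 = 21 · 116, we can put exactly 21 objects in every box, avoiding 22 in any single one — so 2437 is tight.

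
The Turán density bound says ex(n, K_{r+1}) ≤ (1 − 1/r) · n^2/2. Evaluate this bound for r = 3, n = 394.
Turán density bound = (2/3) · 394^2/2 = 155236/3 ≈ 51745.3333

Turán's theorem: ex(n, K_{r+1}) is achieved by the complete r-partite Turán graph T(n, r) with parts as balanced as possible, and is at most (1 − 1/r) · n^2/2. For r = 3, n = 394: the density bound is (2/3) · 155236/2 = 155236/3 ≈ 51745.3333. The integer-valued extremum is e(T(394, 3)) = 51745, which is strictly less than the density bound 155236/3 since 3 ∤ 394 (the parts of T(394, 3) cannot all be equal).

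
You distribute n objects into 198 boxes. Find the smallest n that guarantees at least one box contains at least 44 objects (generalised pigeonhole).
n = (44 − 1)·198 + 1 = 8515

By the generalised pigeonhole principle, to guarantee some box contains ≥ r objects we need more than (r − 1) · k objects total. Threshold: n = (r − 1) · k + 1. With r = 44 and k = 198: n = 43 · 198 + 1 = 8514 + 1 = 8515. For n = 8514 = 43 · 198, we can put exactly 43 objects in every box, avoiding 44 in any single one — so 8515 is tight.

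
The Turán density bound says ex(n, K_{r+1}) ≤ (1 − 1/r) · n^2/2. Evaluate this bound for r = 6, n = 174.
Turán density bound = (5/6) · 174^2/2 = 12615

Turán's theorem: ex(n, K_{r+1}) is achieved by the complete r-partite Turán graph T(n, r) with parts as balanced as possible, and is at most (1 − 1/r) · n^2/2. For r = 6, n = 174: the density bound is (5/6) · 30276/2 = 12615. Since 6 ∣ 174, the Turán graph T(174, 6) has parts of equal size 29, and its edge count e(T(174, 6)) = 12615 attains the density bound exactly.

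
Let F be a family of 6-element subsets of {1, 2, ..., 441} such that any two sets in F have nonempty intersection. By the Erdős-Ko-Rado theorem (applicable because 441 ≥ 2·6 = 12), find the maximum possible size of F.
max |F| = C(440, 5) = 134331538088

The Erdős-Ko-Rado theorem states: for n ≥ 2k, an intersecting family of k-subsets of an n-element set has size at most C(n − 1, k − 1), with equality for 'star' families {A ⊆ [n] : |A| = k, i ∈ A} (fix an element i). For n = 441, k = 6: C(440, 5) = 134331538088.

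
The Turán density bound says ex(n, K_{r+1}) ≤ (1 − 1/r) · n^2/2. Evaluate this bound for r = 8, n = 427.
Turán density bound = (7/8) · 427^2/2 = 1276303/16 ≈ 79768.9375

Turán's theorem: ex(n, K_{r+1}) is achieved by the complete r-partite Turán graph T(n, r) with parts as balanced as possible, and is at most (1 − 1/r) · n^2/2. For r = 8, n = 427: the density bound is (7/8) · 182329/2 = 1276303/16 ≈ 79768.9375. The integer-valued extremum is e(T(427, 8)) = 79768, which is strictly less than the density bound 1276303/16 since 8 ∤ 427 (the parts of T(427, 8) cannot all be equal).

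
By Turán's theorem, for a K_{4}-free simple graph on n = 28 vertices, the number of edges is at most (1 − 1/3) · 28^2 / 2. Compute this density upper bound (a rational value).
Turán density bound = (2/3) · 28^2/2 = 784/3 ≈ 261.3333

Turán's theorem: ex(n, K_{r+1}) is achieved by the complete r-partite Turán graph T(n, r) with parts as balanced as possible, and is at most (1 − 1/r) · n^2/2. For r = 3, n = 28: the density bound is (2/3) · 784/2 = 784/3 ≈ 261.3333. The integer-valued extremum is e(T(28, 3)) = 261, which is strictly less than the density bound 784/3 since 3 ∤ 28 (the parts of T(28, 3) cannot all be equal).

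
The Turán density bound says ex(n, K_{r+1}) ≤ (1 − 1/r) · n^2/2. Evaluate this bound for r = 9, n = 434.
Turán density bound = (8/9) · 434^2/2 = 753424/9 ≈ 83713.7778

Turán's theorem: ex(n, K_{r+1}) is achieved by the complete r-partite Turán graph T(n, r) with parts as balanced as possible, and is at most (1 − 1/r) · n^2/2. For r = 9, n = 434: the density bound is (8/9) · 188356/2 = 753424/9 ≈ 83713.7778. The integer-valued extremum is e(T(434, 9)) = 83713, which is strictly less than the density bound 753424/9 since 9 ∤ 434 (the parts of T(434, 9) cannot all be equal).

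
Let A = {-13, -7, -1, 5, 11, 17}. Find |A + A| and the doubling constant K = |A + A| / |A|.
K = |A + A| / |A| = 11/6

Enumerate A + A = {a + b : a, b ∈ A}. With |A| = 6, there are |A|^2 = 36 ordered sum pairs; collecting distinct values, A + A = {-26, -20, -14, -8, -2, 4, 10, 16, 22, 28, 34}, so |A + A| = 11. Thus K = 11/6. Here |A + A| = 2|A| − 1 = 11, the minimum possible — so K = 11/6 is minimal, which holds iff A is an arithmetic progression.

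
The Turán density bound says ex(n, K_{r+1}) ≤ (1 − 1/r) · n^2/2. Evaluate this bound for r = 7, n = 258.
Turán density bound = (6/7) · 258^2/2 = 199692/7 ≈ 28527.4286

Turán's theorem: ex(n, K_{r+1}) is achieved by the complete r-partite Turán graph T(n, r) with parts as balanced as possible, and is at most (1 − 1/r) · n^2/2. For r = 7, n = 258: the density bound is (6/7) · 66564/2 = 199692/7 ≈ 28527.4286. The integer-valued extremum is e(T(258, 7)) = 28527, which is strictly less than the density bound 199692/7 since 7 ∤ 258 (the parts of T(258, 7) cannot all be equal).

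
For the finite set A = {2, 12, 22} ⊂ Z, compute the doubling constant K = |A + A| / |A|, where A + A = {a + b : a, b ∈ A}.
K = |A + A| / |A| = 5/3

Enumerate A + A = {a + b : a, b ∈ A}. With |A| = 3, there are |A|^2 = 9 ordered sum pairs; collecting distinct values, A + A = {4, 14, 24, 34, 44}, so |A + A| = 5. Thus K = 5/3. Here |A + A| = 2|A| − 1 = 5, the minimum possible — so K = 5/3 is minimal, which holds iff A is an arithmetic progression.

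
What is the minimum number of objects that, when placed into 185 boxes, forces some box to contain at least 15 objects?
n = (15 − 1)·185 + 1 = 2591

By the generalised pigeonhole principle, to guarantee some box contains ≥ r objects we need more than (r − 1) · k objects total. Threshold: n = (r − 1) · k + 1. With r = 15 and k = 185: n = 14 · 185 + 1 = 2590 + 1 = 2591. For n = 2590 = 14 · 185, we can put exactly 14 objects in every box, avoiding 15 in any single one — so 2591 is tight.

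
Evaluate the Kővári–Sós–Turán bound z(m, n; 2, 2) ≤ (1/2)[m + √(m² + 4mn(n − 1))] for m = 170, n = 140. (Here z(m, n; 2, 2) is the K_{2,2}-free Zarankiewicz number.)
z(170, 140; 2, 2) ≤ (1/2)[170 + √(170² + 4·170·140·139)] = (1/2)[170 + √13261700] = 1905.8309

Kővári–Sós–Turán: let r_1, ..., r_170 be the row sums and z = Σ r_i the total number of 1s. Each pair of columns can share at most one row with both entries 1 (else a 2×2 all-ones block appears), so Σ_i C(r_i, 2) ≤ C(140, 2) = 9730. By convexity Σ_i C(r_i, 2) ≥ 170·C(z/170, 2) = z(z − 170)/(2·170), giving z² − 170z − 170·140·139 ≤ 0 and hence z ≤ (1/2)[170 + √(28900 + 4·3308200)] = (1/2)[170 + √13261700] ≈ (1/2)(170 + 3641.6617) = 1905.8309.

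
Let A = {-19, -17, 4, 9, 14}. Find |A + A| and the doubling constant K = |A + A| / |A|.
K = |A + A| / |A| = 14/5

Enumerate A + A = {a + b : a, b ∈ A}. With |A| = 5, there are |A|^2 = 25 ordered sum pairs; collecting distinct values, A + A = {-38, -36, -34, -15, -13, -10, -8, -5, -3, 8, 13, 18, 23, 28}, so |A + A| = 14. Thus K = 14/5. For comparison, the minimum possible |A + A| over all 5-element sets is 2·5 − 1 = 9 (so min K = 9/5), attained only by arithmetic progressions.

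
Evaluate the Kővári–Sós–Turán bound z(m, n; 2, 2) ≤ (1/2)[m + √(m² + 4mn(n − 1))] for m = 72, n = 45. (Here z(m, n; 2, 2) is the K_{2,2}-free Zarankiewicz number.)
z(72, 45; 2, 2) ≤ (1/2)[72 + √(72² + 4·72·45·44)] = (1/2)[72 + √575424] = 415.2835

Kővári–Sós–Turán: let r_1, ..., r_72 be the row sums and z = Σ r_i the total number of 1s. Each pair of columns can share at most one row with both entries 1 (else a 2×2 all-ones block appears), so Σ_i C(r_i, 2) ≤ C(45, 2) = 990. By convexity Σ_i C(r_i, 2) ≥ 72·C(z/72, 2) = z(z − 72)/(2·72), giving z² − 72z − 72·45·44 ≤ 0 and hence z ≤ (1/2)[72 + √(5184 + 4·142560)] = (1/2)[72 + √575424] ≈ (1/2)(72 + 758.5671) = 415.2835.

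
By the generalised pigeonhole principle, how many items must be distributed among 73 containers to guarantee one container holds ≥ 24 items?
n = (24 − 1)·73 + 1 = 1680

By the generalised pigeonhole principle, to guarantee some box contains ≥ r objects we need more than (r − 1) · k objects total. Threshold: n = (r − 1) · k + 1. With r = 24 and k = 73: n = 23 · 73 + 1 = 1679 + 1 = 1680. For n = 1679 = 23 · 73, we can put exactly 23 objects in every box, avoiding 24 in any single one — so 1680 is tight.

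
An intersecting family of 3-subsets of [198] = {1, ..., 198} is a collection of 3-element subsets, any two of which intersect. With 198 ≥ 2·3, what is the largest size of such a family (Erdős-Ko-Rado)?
max |F| = C(197, 2) = 19306

The Erdős-Ko-Rado theorem states: for n ≥ 2k, an intersecting family of k-subsets of an n-element set has size at most C(n − 1, k − 1), with equality for 'star' families {A ⊆ [n] : |A| = k, i ∈ A} (fix an element i). For n = 198, k = 3: C(197, 2) = 19306.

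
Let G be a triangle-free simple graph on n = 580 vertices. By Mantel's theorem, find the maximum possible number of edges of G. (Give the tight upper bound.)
ex(580, K_3) = ⌊580^2/4⌋ = 84100

Mantel (1907): a triangle-free graph on n vertices has at most ⌊n^2/4⌋ edges, with equality for the complete bipartite graph K_{⌊n/2⌋, ⌈n/2⌉}. For n = 580: ⌊580^2/4⌋ = ⌊336400/4⌋ = 84100. The extremal graph is K_{290, 290}, which has 290·290 = 84100 edges.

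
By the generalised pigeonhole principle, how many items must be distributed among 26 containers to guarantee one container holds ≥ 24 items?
n = (24 − 1)·26 + 1 = 599

By the generalised pigeonhole principle, to guarantee some box contains ≥ r objects we need more than (r − 1) · k objects total. Threshold: n = (r − 1) · k + 1. With r = 24 and k = 26: n = 23 · 26 + 1 = 598 + 1 = 599. For n = 598 = 23 · 26, we can put exactly 23 objects in every box, avoiding 24 in any single one — so 599 is tight.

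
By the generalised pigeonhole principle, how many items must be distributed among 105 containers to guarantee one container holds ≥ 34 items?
n = (34 − 1)·105 + 1 = 3466

By the generalised pigeonhole principle, to guarantee some box contains ≥ r objects we need more than (r − 1) · k objects total. Threshold: n = (r − 1) · k + 1. With r = 34 and k = 105: n = 33 · 105 + 1 = 3465 + 1 = 3466. For n = 3465 = 33 · 105, we can put exactly 33 objects in every box, avoiding 34 in any single one — so 3466 is tight.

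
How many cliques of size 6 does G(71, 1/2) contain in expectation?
E[# K_6] = C(71, 6) · (1/2)^C(6, 2) = 143218999 / 2^15 ≈ 4370.696991

For each 6-subset S of vertices (there are C(71, 6) = 143218999 such S), let X_S = 1 if S induces a K_6 (all C(6, 2) = 15 edges present). Then P(X_S = 1) = (1/2)^15 = 1/32768. By linearity of expectation, E[# K_6] = C(71, 6) · (1/2)^15 = 143218999 / 32768 ≈ 4370.696991.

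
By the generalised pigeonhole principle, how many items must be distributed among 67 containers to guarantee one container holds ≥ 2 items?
n = (2 − 1)·67 + 1 = 68

By the generalised pigeonhole principle, to guarantee some box contains ≥ r objects we need more than (r − 1) · k objects total. Threshold: n = (r − 1) · k + 1. With r = 2 and k = 67: n = 1 · 67 + 1 = 67 + 1 = 68. For n = 67 = 1 · 67, we can put exactly 1 objects in every box, avoiding 2 in any single one — so 68 is tight.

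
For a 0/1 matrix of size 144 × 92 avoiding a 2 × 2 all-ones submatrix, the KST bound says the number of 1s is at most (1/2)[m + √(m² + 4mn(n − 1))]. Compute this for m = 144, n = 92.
z(144, 92; 2, 2) ≤ (1/2)[144 + √(144² + 4·144·92·91)] = (1/2)[144 + √4843008] = 1172.3418

Kővári–Sós–Turán: let r_1, ..., r_144 be the row sums and z = Σ r_i the total number of 1s. Each pair of columns can share at most one row with both entries 1 (else a 2×2 all-ones block appears), so Σ_i C(r_i, 2) ≤ C(92, 2) = 4186. By convexity Σ_i C(r_i, 2) ≥ 144·C(z/144, 2) = z(z − 144)/(2·144), giving z² − 144z − 144·92·91 ≤ 0 and hence z ≤ (1/2)[144 + √(20736 + 4·1205568)] = (1/2)[144 + √4843008] ≈ (1/2)(144 + 2200.6835) = 1172.3418.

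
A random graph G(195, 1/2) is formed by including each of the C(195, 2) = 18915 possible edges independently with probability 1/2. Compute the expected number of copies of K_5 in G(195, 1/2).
E[# K_5] = C(195, 5) · (1/2)^C(5, 2) = 2231243664 / 2^10 = 139452729/64 = 2178948.890625

For each 5-subset S of vertices (there are C(195, 5) = 2231243664 such S), let X_S = 1 if S induces a K_5 (all C(5, 2) = 10 edges present). Then P(X_S = 1) = (1/2)^10 = 1/1024. By linearity of expectation, E[# K_5] = C(195, 5) · (1/2)^10 = 2231243664 / 1024 = 139452729/64 = 2178948.890625.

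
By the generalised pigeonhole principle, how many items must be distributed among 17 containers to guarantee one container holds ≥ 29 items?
n = (29 − 1)·17 + 1 = 477

By the generalised pigeonhole principle, to guarantee some box contains ≥ r objects we need more than (r − 1) · k objects total. Threshold: n = (r − 1) · k + 1. With r = 29 and k = 17: n = 28 · 17 + 1 = 476 + 1 = 477. For n = 476 = 28 · 17, we can put exactly 28 objects in every box, avoiding 29 in any single one — so 477 is tight.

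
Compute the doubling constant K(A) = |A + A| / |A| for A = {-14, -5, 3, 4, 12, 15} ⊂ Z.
K = |A + A| / |A| = 18/6 = 3

Enumerate A + A = {a + b : a, b ∈ A}. With |A| = 6, there are |A|^2 = 36 ordered sum pairs; collecting distinct values, A + A = {-28, -19, -11, -10, -2, -1, 1, 6, 7, 8, 10, 15, 16, 18, 19, 24, 27, 30}, so |A + A| = 18. Thus K = 18/6 = 3. For comparison, the minimum possible |A + A| over all 6-element sets is 2·6 − 1 = 11 (so min K = 11/6), attained only by arithmetic progressions.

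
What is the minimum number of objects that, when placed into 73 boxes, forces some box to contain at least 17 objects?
n = (17 − 1)·73 + 1 = 1169

By the generalised pigeonhole principle, to guarantee some box contains ≥ r objects we need more than (r − 1) · k objects total. Threshold: n = (r − 1) · k + 1. With r = 17 and k = 73: n = 16 · 73 + 1 = 1168 + 1 = 1169. For n = 1168 = 16 · 73, we can put exactly 16 objects in every box, avoiding 17 in any single one — so 1169 is tight.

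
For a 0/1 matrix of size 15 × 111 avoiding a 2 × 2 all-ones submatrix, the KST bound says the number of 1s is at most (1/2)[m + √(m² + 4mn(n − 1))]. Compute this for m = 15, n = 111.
z(15, 111; 2, 2) ≤ (1/2)[15 + √(15² + 4·15·111·110)] = (1/2)[15 + √732825] = 435.526

Kővári–Sós–Turán: let r_1, ..., r_15 be the row sums and z = Σ r_i the total number of 1s. Each pair of columns can share at most one row with both entries 1 (else a 2×2 all-ones block appears), so Σ_i C(r_i, 2) ≤ C(111, 2) = 6105. By convexity Σ_i C(r_i, 2) ≥ 15·C(z/15, 2) = z(z − 15)/(2·15), giving z² − 15z − 15·111·110 ≤ 0 and hence z ≤ (1/2)[15 + √(225 + 4·183150)] = (1/2)[15 + √732825] ≈ (1/2)(15 + 856.052) = 435.526.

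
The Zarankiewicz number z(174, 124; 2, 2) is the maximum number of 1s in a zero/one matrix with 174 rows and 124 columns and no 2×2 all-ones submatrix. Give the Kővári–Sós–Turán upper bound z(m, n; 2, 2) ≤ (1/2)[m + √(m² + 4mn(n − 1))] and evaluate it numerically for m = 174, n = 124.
z(174, 124; 2, 2) ≤ (1/2)[174 + √(174² + 4·174·124·123)] = (1/2)[174 + √10645668] = 1718.385

Kővári–Sós–Turán: let r_1, ..., r_174 be the row sums and z = Σ r_i the total number of 1s. Each pair of columns can share at most one row with both entries 1 (else a 2×2 all-ones block appears), so Σ_i C(r_i, 2) ≤ C(124, 2) = 7626. By convexity Σ_i C(r_i, 2) ≥ 174·C(z/174, 2) = z(z − 174)/(2·174), giving z² − 174z − 174·124·123 ≤ 0 and hence z ≤ (1/2)[174 + √(30276 + 4·2653848)] = (1/2)[174 + √10645668] ≈ (1/2)(174 + 3262.77) = 1718.385.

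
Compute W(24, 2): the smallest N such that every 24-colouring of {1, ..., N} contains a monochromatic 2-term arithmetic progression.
W(24, 2) = 24 + 1 = 25

A 2-term AP is any pair of integers, so a monochromatic 2-AP exists iff some colour is used at least twice. With 24 colours, the colouring i ↦ i on {1, ..., 24} uses each colour once, avoiding any monochromatic pair, so W(24, 2) > 24. For {1, ..., 25}, pigeonhole forces two integers of the same colour, which form a monochromatic 2-AP. Hence W(24, 2) = 25.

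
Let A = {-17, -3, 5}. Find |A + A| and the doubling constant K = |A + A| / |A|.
K = |A + A| / |A| = 6/3 = 2

Enumerate A + A = {a + b : a, b ∈ A}. With |A| = 3, there are |A|^2 = 9 ordered sum pairs; collecting distinct values, A + A = {-34, -20, -12, -6, 2, 10}, so |A + A| = 6. Thus K = 6/3 = 2. For comparison, the minimum possible |A + A| over all 3-element sets is 2·3 − 1 = 5 (so min K = 5/3), attained only by arithmetic progressions.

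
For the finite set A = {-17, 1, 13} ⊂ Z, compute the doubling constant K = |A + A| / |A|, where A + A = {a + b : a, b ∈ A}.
K = |A + A| / |A| = 6/3 = 2

Enumerate A + A = {a + b : a, b ∈ A}. With |A| = 3, there are |A|^2 = 9 ordered sum pairs; collecting distinct values, A + A = {-34, -16, -4, 2, 14, 26}, so |A + A| = 6. Thus K = 6/3 = 2. For comparison, the minimum possible |A + A| over all 3-element sets is 2·3 − 1 = 5 (so min K = 5/3), attained only by arithmetic progressions.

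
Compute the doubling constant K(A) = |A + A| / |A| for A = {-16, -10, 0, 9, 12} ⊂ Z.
K = |A + A| / |A| = 15/5 = 3

Enumerate A + A = {a + b : a, b ∈ A}. With |A| = 5, there are |A|^2 = 25 ordered sum pairs; collecting distinct values, A + A = {-32, -26, -20, -16, -10, -7, -4, -1, 0, 2, 9, 12, 18, 21, 24}, so |A + A| = 15. Thus K = 15/5 = 3. For comparison, the minimum possible |A + A| over all 5-element sets is 2·5 − 1 = 9 (so min K = 9/5), attained only by arithmetic progressions.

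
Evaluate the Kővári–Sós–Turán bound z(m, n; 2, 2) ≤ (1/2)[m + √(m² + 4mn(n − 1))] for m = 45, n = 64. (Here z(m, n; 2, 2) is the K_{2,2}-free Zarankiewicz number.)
z(45, 64; 2, 2) ≤ (1/2)[45 + √(45² + 4·45·64·63)] = (1/2)[45 + √727785] = 449.0516

Kővári–Sós–Turán: let r_1, ..., r_45 be the row sums and z = Σ r_i the total number of 1s. Each pair of columns can share at most one row with both entries 1 (else a 2×2 all-ones block appears), so Σ_i C(r_i, 2) ≤ C(64, 2) = 2016. By convexity Σ_i C(r_i, 2) ≥ 45·C(z/45, 2) = z(z − 45)/(2·45), giving z² − 45z − 45·64·63 ≤ 0 and hence z ≤ (1/2)[45 + √(2025 + 4·181440)] = (1/2)[45 + √727785] ≈ (1/2)(45 + 853.1032) = 449.0516.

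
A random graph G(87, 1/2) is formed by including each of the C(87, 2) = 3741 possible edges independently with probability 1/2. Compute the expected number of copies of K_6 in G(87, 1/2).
E[# K_6] = C(87, 6) · (1/2)^C(6, 2) = 504981379 / 2^15 ≈ 15410.808685

For each 6-subset S of vertices (there are C(87, 6) = 504981379 such S), let X_S = 1 if S induces a K_6 (all C(6, 2) = 15 edges present). Then P(X_S = 1) = (1/2)^15 = 1/32768. By linearity of expectation, E[# K_6] = C(87, 6) · (1/2)^15 = 504981379 / 32768 ≈ 15410.808685.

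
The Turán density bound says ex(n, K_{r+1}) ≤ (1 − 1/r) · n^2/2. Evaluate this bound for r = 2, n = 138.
Turán density bound = (1/2) · 138^2/2 = 4761

Turán's theorem: ex(n, K_{r+1}) is achieved by the complete r-partite Turán graph T(n, r) with parts as balanced as possible, and is at most (1 − 1/r) · n^2/2. For r = 2, n = 138: the density bound is (1/2) · 19044/2 = 4761. Since 2 ∣ 138, the Turán graph T(138, 2) has parts of equal size 69, and its edge count e(T(138, 2)) = 4761 attains the density bound exactly.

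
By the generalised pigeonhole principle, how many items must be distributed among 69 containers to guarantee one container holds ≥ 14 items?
n = (14 − 1)·69 + 1 = 898

By the generalised pigeonhole principle, to guarantee some box contains ≥ r objects we need more than (r − 1) · k objects total. Threshold: n = (r − 1) · k + 1. With r = 14 and k = 69: n = 13 · 69 + 1 = 897 + 1 = 898. For n = 897 = 13 · 69, we can put exactly 13 objects in every box, avoiding 14 in any single one — so 898 is tight.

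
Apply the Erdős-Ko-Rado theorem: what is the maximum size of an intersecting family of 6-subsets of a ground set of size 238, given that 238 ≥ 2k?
max |F| = C(237, 5) = 5971985487

The Erdős-Ko-Rado theorem states: for n ≥ 2k, an intersecting family of k-subsets of an n-element set has size at most C(n − 1, k − 1), with equality for 'star' families {A ⊆ [n] : |A| = k, i ∈ A} (fix an element i). For n = 238, k = 6: C(237, 5) = 5971985487.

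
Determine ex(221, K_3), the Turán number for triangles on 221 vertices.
ex(221, K_3) = ⌊221^2/4⌋ = 12210

Mantel (1907): a triangle-free graph on n vertices has at most ⌊n^2/4⌋ edges, with equality for the complete bipartite graph K_{⌊n/2⌋, ⌈n/2⌉}. For n = 221: ⌊221^2/4⌋ = ⌊48841/4⌋ = 12210. The extremal graph is K_{110, 111}, which has 110·111 = 12210 edges.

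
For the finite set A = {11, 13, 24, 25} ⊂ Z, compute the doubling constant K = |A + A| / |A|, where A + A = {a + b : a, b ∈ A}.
K = |A + A| / |A| = 10/4 = 5/2

Enumerate A + A = {a + b : a, b ∈ A}. With |A| = 4, there are |A|^2 = 16 ordered sum pairs; collecting distinct values, A + A = {22, 24, 26, 35, 36, 37, 38, 48, 49, 50}, so |A + A| = 10. Thus K = 10/4 = 5/2. For comparison, the minimum possible |A + A| over all 4-element sets is 2·4 − 1 = 7 (so min K = 7/4), attained only by arithmetic progressions.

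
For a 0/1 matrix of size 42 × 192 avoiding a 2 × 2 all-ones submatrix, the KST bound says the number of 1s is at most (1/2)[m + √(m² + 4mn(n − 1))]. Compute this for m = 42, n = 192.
z(42, 192; 2, 2) ≤ (1/2)[42 + √(42² + 4·42·192·191)] = (1/2)[42 + √6162660] = 1262.2353

Kővári–Sós–Turán: let r_1, ..., r_42 be the row sums and z = Σ r_i the total number of 1s. Each pair of columns can share at most one row with both entries 1 (else a 2×2 all-ones block appears), so Σ_i C(r_i, 2) ≤ C(192, 2) = 18336. By convexity Σ_i C(r_i, 2) ≥ 42·C(z/42, 2) = z(z − 42)/(2·42), giving z² − 42z − 42·192·191 ≤ 0 and hence z ≤ (1/2)[42 + √(1764 + 4·1540224)] = (1/2)[42 + √6162660] ≈ (1/2)(42 + 2482.4705) = 1262.2353.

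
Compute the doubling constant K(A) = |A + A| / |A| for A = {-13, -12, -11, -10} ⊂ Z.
K = |A + A| / |A| = 7/4

Enumerate A + A = {a + b : a, b ∈ A}. With |A| = 4, there are |A|^2 = 16 ordered sum pairs; collecting distinct values, A + A = {-26, -25, -24, -23, -22, -21, -20}, so |A + A| = 7. Thus K = 7/4. Here |A + A| = 2|A| − 1 = 7, the minimum possible — so K = 7/4 is minimal, which holds iff A is an arithmetic progression.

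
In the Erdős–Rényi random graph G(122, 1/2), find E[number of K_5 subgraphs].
E[# K_5] = C(122, 5) · (1/2)^C(5, 2) = 207288004 / 2^10 = 51822001/256 ≈ 202429.691406

For each 5-subset S of vertices (there are C(122, 5) = 207288004 such S), let X_S = 1 if S induces a K_5 (all C(5, 2) = 10 edges present). Then P(X_S = 1) = (1/2)^10 = 1/1024. By linearity of expectation, E[# K_5] = C(122, 5) · (1/2)^10 = 207288004 / 1024 = 51822001/256 ≈ 202429.691406.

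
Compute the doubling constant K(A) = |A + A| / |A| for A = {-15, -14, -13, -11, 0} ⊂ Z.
K = |A + A| / |A| = 13/5

Enumerate A + A = {a + b : a, b ∈ A}. With |A| = 5, there are |A|^2 = 25 ordered sum pairs; collecting distinct values, A + A = {-30, -29, -28, -27, -26, -25, -24, -22, -15, -14, -13, -11, 0}, so |A + A| = 13. Thus K = 13/5. For comparison, the minimum possible |A + A| over all 5-element sets is 2·5 − 1 = 9 (so min K = 9/5), attained only by arithmetic progressions.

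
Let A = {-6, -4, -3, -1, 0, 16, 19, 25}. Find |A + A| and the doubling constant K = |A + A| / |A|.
K = |A + A| / |A| = 29/8

Enumerate A + A = {a + b : a, b ∈ A}. With |A| = 8, there are |A|^2 = 64 ordered sum pairs; collecting distinct values, A + A = {-12, -10, -9, -8, -7, -6, -5, -4, -3, -2, -1, 0, 10, 12, 13, 15, 16, 18, 19, 21, 22, 24, 25, 32, 35, 38, 41, 44, 50}, so |A + A| = 29. Thus K = 29/8. For comparison, the minimum possible |A + A| over all 8-element sets is 2·8 − 1 = 15 (so min K = 15/8), attained only by arithmetic progressions.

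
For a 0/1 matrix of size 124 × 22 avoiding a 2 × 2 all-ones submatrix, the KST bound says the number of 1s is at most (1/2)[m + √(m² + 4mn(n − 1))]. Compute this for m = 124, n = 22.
z(124, 22; 2, 2) ≤ (1/2)[124 + √(124² + 4·124·22·21)] = (1/2)[124 + √244528] = 309.2489

Kővári–Sós–Turán: let r_1, ..., r_124 be the row sums and z = Σ r_i the total number of 1s. Each pair of columns can share at most one row with both entries 1 (else a 2×2 all-ones block appears), so Σ_i C(r_i, 2) ≤ C(22, 2) = 231. By convexity Σ_i C(r_i, 2) ≥ 124·C(z/124, 2) = z(z − 124)/(2·124), giving z² − 124z − 124·22·21 ≤ 0 and hence z ≤ (1/2)[124 + √(15376 + 4·57288)] = (1/2)[124 + √244528] ≈ (1/2)(124 + 494.4977) = 309.2489.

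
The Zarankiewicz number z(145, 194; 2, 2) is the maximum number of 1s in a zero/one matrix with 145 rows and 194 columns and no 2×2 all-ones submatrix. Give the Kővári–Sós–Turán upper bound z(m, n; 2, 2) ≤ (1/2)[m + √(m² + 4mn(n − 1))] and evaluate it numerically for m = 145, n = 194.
z(145, 194; 2, 2) ≤ (1/2)[145 + √(145² + 4·145·194·193)] = (1/2)[145 + √21737385] = 2403.6684

Kővári–Sós–Turán: let r_1, ..., r_145 be the row sums and z = Σ r_i the total number of 1s. Each pair of columns can share at most one row with both entries 1 (else a 2×2 all-ones block appears), so Σ_i C(r_i, 2) ≤ C(194, 2) = 18721. By convexity Σ_i C(r_i, 2) ≥ 145·C(z/145, 2) = z(z − 145)/(2·145), giving z² − 145z − 145·194·193 ≤ 0 and hence z ≤ (1/2)[145 + √(21025 + 4·5429090)] = (1/2)[145 + √21737385] ≈ (1/2)(145 + 4662.3369) = 2403.6684.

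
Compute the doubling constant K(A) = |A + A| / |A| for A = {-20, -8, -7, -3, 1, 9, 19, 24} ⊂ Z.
K = |A + A| / |A| = 32/8 = 4

Enumerate A + A = {a + b : a, b ∈ A}. With |A| = 8, there are |A|^2 = 64 ordered sum pairs; collecting distinct values, A + A = {-40, -28, -27, -23, -19, -16, -15, -14, -11, -10, -7, -6, -2, -1, 1, 2, 4, 6, 10, 11, 12, 16, 17, 18, 20, 21, 25, 28, 33, 38, 43, 48}, so |A + A| = 32. Thus K = 32/8 = 4. For comparison, the minimum possible |A + A| over all 8-element sets is 2·8 − 1 = 15 (so min K = 15/8), attained only by arithmetic progressions.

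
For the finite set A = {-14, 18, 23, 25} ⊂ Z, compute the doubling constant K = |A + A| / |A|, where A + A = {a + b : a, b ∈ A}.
K = |A + A| / |A| = 10/4 = 5/2

Enumerate A + A = {a + b : a, b ∈ A}. With |A| = 4, there are |A|^2 = 16 ordered sum pairs; collecting distinct values, A + A = {-28, 4, 9, 11, 36, 41, 43, 46, 48, 50}, so |A + A| = 10. Thus K = 10/4 = 5/2. For comparison, the minimum possible |A + A| over all 4-element sets is 2·4 − 1 = 7 (so min K = 7/4), attained only by arithmetic progressions.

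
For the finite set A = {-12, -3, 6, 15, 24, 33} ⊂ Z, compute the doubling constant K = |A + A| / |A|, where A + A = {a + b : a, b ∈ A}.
K = |A + A| / |A| = 11/6

Enumerate A + A = {a + b : a, b ∈ A}. With |A| = 6, there are |A|^2 = 36 ordered sum pairs; collecting distinct values, A + A = {-24, -15, -6, 3, 12, 21, 30, 39, 48, 57, 66}, so |A + A| = 11. Thus K = 11/6. Here |A + A| = 2|A| − 1 = 11, the minimum possible — so K = 11/6 is minimal, which holds iff A is an arithmetic progression.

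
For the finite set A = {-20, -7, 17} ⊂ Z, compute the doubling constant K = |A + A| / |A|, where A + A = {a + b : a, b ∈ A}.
K = |A + A| / |A| = 6/3 = 2

Enumerate A + A = {a + b : a, b ∈ A}. With |A| = 3, there are |A|^2 = 9 ordered sum pairs; collecting distinct values, A + A = {-40, -27, -14, -3, 10, 34}, so |A + A| = 6. Thus K = 6/3 = 2. For comparison, the minimum possible |A + A| over all 3-element sets is 2·3 − 1 = 5 (so min K = 5/3), attained only by arithmetic progressions.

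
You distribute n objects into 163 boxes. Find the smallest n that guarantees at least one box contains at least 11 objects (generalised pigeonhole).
n = (11 − 1)·163 + 1 = 1631

By the generalised pigeonhole principle, to guarantee some box contains ≥ r objects we need more than (r − 1) · k objects total. Threshold: n = (r − 1) · k + 1. With r = 11 and k = 163: n = 10 · 163 + 1 = 1630 + 1 = 1631. For n = 1630 = 10 · 163, we can put exactly 10 objects in every box, avoiding 11 in any single one — so 1631 is tight.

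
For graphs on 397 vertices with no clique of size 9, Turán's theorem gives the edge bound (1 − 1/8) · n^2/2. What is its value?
Turán density bound = (7/8) · 397^2/2 = 1103263/16 ≈ 68953.9375

Turán's theorem: ex(n, K_{r+1}) is achieved by the complete r-partite Turán graph T(n, r) with parts as balanced as possible, and is at most (1 − 1/r) · n^2/2. For r = 8, n = 397: the density bound is (7/8) · 157609/2 = 1103263/16 ≈ 68953.9375. The integer-valued extremum is e(T(397, 8)) = 68953, which is strictly less than the density bound 1103263/16 since 8 ∤ 397 (the parts of T(397, 8) cannot all be equal).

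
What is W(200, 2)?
W(200, 2) = 200 + 1 = 201

A 2-term AP is any pair of integers, so a monochromatic 2-AP exists iff some colour is used at least twice. With 200 colours, the colouring i ↦ i on {1, ..., 200} uses each colour once, avoiding any monochromatic pair, so W(200, 2) > 200. For {1, ..., 201}, pigeonhole forces two integers of the same colour, which form a monochromatic 2-AP. Hence W(200, 2) = 201.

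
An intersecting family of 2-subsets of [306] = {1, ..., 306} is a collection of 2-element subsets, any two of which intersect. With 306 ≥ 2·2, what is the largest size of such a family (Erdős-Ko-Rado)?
max |F| = C(305, 1) = 305

The Erdős-Ko-Rado theorem states: for n ≥ 2k, an intersecting family of k-subsets of an n-element set has size at most C(n − 1, k − 1), with equality for 'star' families {A ⊆ [n] : |A| = k, i ∈ A} (fix an element i). For n = 306, k = 2: C(305, 1) = 305.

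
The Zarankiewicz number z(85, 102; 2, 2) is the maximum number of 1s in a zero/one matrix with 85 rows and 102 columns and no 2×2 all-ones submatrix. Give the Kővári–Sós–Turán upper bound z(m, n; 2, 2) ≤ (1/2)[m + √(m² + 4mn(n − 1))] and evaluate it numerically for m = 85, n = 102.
z(85, 102; 2, 2) ≤ (1/2)[85 + √(85² + 4·85·102·101)] = (1/2)[85 + √3509905] = 979.237

Kővári–Sós–Turán: let r_1, ..., r_85 be the row sums and z = Σ r_i the total number of 1s. Each pair of columns can share at most one row with both entries 1 (else a 2×2 all-ones block appears), so Σ_i C(r_i, 2) ≤ C(102, 2) = 5151. By convexity Σ_i C(r_i, 2) ≥ 85·C(z/85, 2) = z(z − 85)/(2·85), giving z² − 85z − 85·102·101 ≤ 0 and hence z ≤ (1/2)[85 + √(7225 + 4·875670)] = (1/2)[85 + √3509905] ≈ (1/2)(85 + 1873.474) = 979.237.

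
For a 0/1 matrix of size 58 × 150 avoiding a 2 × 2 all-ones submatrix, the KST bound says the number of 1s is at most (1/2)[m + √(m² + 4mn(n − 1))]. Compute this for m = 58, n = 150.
z(58, 150; 2, 2) ≤ (1/2)[58 + √(58² + 4·58·150·149)] = (1/2)[58 + √5188564] = 1167.921

Kővári–Sós–Turán: let r_1, ..., r_58 be the row sums and z = Σ r_i the total number of 1s. Each pair of columns can share at most one row with both entries 1 (else a 2×2 all-ones block appears), so Σ_i C(r_i, 2) ≤ C(150, 2) = 11175. By convexity Σ_i C(r_i, 2) ≥ 58·C(z/58, 2) = z(z − 58)/(2·58), giving z² − 58z − 58·150·149 ≤ 0 and hence z ≤ (1/2)[58 + √(3364 + 4·1296300)] = (1/2)[58 + √5188564] ≈ (1/2)(58 + 2277.842) = 1167.921.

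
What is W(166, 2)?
W(166, 2) = 166 + 1 = 167

A 2-term AP is any pair of integers, so a monochromatic 2-AP exists iff some colour is used at least twice. With 166 colours, the colouring i ↦ i on {1, ..., 166} uses each colour once, avoiding any monochromatic pair, so W(166, 2) > 166. For {1, ..., 167}, pigeonhole forces two integers of the same colour, which form a monochromatic 2-AP. Hence W(166, 2) = 167.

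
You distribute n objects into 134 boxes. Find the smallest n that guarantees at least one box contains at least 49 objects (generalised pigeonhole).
n = (49 − 1)·134 + 1 = 6433

By the generalised pigeonhole principle, to guarantee some box contains ≥ r objects we need more than (r − 1) · k objects total. Threshold: n = (r − 1) · k + 1. With r = 49 and k = 134: n = 48 · 134 + 1 = 6432 + 1 = 6433. For n = 6432 = 48 · 134, we can put exactly 48 objects in every box, avoiding 49 in any single one — so 6433 is tight.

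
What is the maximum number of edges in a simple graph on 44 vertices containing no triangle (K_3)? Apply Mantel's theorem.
ex(44, K_3) = ⌊44^2/4⌋ = 484

Mantel (1907): a triangle-free graph on n vertices has at most ⌊n^2/4⌋ edges, with equality for the complete bipartite graph K_{⌊n/2⌋, ⌈n/2⌉}. For n = 44: ⌊44^2/4⌋ = ⌊1936/4⌋ = 484. The extremal graph is K_{22, 22}, which has 22·22 = 484 edges.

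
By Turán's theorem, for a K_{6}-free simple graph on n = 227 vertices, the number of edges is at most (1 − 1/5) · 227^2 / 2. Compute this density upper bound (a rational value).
Turán density bound = (4/5) · 227^2/2 = 103058/5 ≈ 20611.6

Turán's theorem: ex(n, K_{r+1}) is achieved by the complete r-partite Turán graph T(n, r) with parts as balanced as possible, and is at most (1 − 1/r) · n^2/2. For r = 5, n = 227: the density bound is (4/5) · 51529/2 = 103058/5 ≈ 20611.6. The integer-valued extremum is e(T(227, 5)) = 20611, which is strictly less than the density bound 103058/5 since 5 ∤ 227 (the parts of T(227, 5) cannot all be equal).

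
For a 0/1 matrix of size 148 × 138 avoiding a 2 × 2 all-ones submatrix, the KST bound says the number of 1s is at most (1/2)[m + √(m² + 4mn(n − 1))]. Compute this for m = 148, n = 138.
z(148, 138; 2, 2) ≤ (1/2)[148 + √(148² + 4·148·138·137)] = (1/2)[148 + √11214256] = 1748.3847

Kővári–Sós–Turán: let r_1, ..., r_148 be the row sums and z = Σ r_i the total number of 1s. Each pair of columns can share at most one row with both entries 1 (else a 2×2 all-ones block appears), so Σ_i C(r_i, 2) ≤ C(138, 2) = 9453. By convexity Σ_i C(r_i, 2) ≥ 148·C(z/148, 2) = z(z − 148)/(2·148), giving z² − 148z − 148·138·137 ≤ 0 and hence z ≤ (1/2)[148 + √(21904 + 4·2798088)] = (1/2)[148 + √11214256] ≈ (1/2)(148 + 3348.7693) = 1748.3847.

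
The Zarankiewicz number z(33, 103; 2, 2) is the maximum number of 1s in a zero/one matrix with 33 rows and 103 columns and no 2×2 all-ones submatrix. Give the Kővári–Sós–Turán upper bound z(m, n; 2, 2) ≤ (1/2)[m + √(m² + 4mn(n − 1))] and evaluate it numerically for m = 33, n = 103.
z(33, 103; 2, 2) ≤ (1/2)[33 + √(33² + 4·33·103·102)] = (1/2)[33 + √1387881] = 605.5418

Kővári–Sós–Turán: let r_1, ..., r_33 be the row sums and z = Σ r_i the total number of 1s. Each pair of columns can share at most one row with both entries 1 (else a 2×2 all-ones block appears), so Σ_i C(r_i, 2) ≤ C(103, 2) = 5253. By convexity Σ_i C(r_i, 2) ≥ 33·C(z/33, 2) = z(z − 33)/(2·33), giving z² − 33z − 33·103·102 ≤ 0 and hence z ≤ (1/2)[33 + √(1089 + 4·346698)] = (1/2)[33 + √1387881] ≈ (1/2)(33 + 1178.0836) = 605.5418.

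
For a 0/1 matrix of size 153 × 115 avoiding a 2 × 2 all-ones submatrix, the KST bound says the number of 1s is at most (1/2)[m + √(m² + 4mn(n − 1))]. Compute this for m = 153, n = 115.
z(153, 115; 2, 2) ≤ (1/2)[153 + √(153² + 4·153·115·114)] = (1/2)[153 + √8046729] = 1494.8378

Kővári–Sós–Turán: let r_1, ..., r_153 be the row sums and z = Σ r_i the total number of 1s. Each pair of columns can share at most one row with both entries 1 (else a 2×2 all-ones block appears), so Σ_i C(r_i, 2) ≤ C(115, 2) = 6555. By convexity Σ_i C(r_i, 2) ≥ 153·C(z/153, 2) = z(z − 153)/(2·153), giving z² − 153z − 153·115·114 ≤ 0 and hence z ≤ (1/2)[153 + √(23409 + 4·2005830)] = (1/2)[153 + √8046729] ≈ (1/2)(153 + 2836.6757) = 1494.8378.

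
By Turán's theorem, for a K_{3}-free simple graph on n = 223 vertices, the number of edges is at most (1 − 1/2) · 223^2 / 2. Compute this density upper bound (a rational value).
Turán density bound = (1/2) · 223^2/2 = 49729/4 ≈ 12432.25

Turán's theorem: ex(n, K_{r+1}) is achieved by the complete r-partite Turán graph T(n, r) with parts as balanced as possible, and is at most (1 − 1/r) · n^2/2. For r = 2, n = 223: the density bound is (1/2) · 49729/2 = 49729/4 ≈ 12432.25. The integer-valued extremum is e(T(223, 2)) = 12432, which is strictly less than the density bound 49729/4 since 2 ∤ 223 (the parts of T(223, 2) cannot all be equal).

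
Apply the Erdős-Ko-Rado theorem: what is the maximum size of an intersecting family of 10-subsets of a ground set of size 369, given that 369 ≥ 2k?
max |F| = C(368, 9) = 309065893496623120

The Erdős-Ko-Rado theorem states: for n ≥ 2k, an intersecting family of k-subsets of an n-element set has size at most C(n − 1, k − 1), with equality for 'star' families {A ⊆ [n] : |A| = k, i ∈ A} (fix an element i). For n = 369, k = 10: C(368, 9) = 309065893496623120.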